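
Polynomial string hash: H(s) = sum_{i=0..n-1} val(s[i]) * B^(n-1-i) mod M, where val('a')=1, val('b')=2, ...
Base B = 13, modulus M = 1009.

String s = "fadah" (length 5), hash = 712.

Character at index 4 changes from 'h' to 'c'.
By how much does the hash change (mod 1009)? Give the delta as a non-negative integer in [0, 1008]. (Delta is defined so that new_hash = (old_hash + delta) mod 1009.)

Answer: 1004

Derivation:
Delta formula: (val(new) - val(old)) * B^(n-1-k) mod M
  val('c') - val('h') = 3 - 8 = -5
  B^(n-1-k) = 13^0 mod 1009 = 1
  Delta = -5 * 1 mod 1009 = 1004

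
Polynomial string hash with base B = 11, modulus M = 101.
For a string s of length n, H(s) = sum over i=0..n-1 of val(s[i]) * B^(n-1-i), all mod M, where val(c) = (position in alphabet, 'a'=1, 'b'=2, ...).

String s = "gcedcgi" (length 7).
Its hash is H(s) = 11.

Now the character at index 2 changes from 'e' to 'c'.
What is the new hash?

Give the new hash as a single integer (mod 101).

Answer: 19

Derivation:
val('e') = 5, val('c') = 3
Position k = 2, exponent = n-1-k = 4
B^4 mod M = 11^4 mod 101 = 97
Delta = (3 - 5) * 97 mod 101 = 8
New hash = (11 + 8) mod 101 = 19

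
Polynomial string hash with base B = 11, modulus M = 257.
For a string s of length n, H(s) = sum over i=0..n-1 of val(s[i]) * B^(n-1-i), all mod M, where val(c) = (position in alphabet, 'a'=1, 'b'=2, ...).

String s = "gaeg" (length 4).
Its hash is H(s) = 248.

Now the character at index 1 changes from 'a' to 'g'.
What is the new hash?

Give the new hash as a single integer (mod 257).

val('a') = 1, val('g') = 7
Position k = 1, exponent = n-1-k = 2
B^2 mod M = 11^2 mod 257 = 121
Delta = (7 - 1) * 121 mod 257 = 212
New hash = (248 + 212) mod 257 = 203

Answer: 203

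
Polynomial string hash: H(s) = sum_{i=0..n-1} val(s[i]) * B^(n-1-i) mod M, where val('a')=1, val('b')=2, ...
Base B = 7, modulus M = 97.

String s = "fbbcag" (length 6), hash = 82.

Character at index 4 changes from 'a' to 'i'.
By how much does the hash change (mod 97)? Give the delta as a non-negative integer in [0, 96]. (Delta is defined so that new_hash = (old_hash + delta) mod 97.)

Delta formula: (val(new) - val(old)) * B^(n-1-k) mod M
  val('i') - val('a') = 9 - 1 = 8
  B^(n-1-k) = 7^1 mod 97 = 7
  Delta = 8 * 7 mod 97 = 56

Answer: 56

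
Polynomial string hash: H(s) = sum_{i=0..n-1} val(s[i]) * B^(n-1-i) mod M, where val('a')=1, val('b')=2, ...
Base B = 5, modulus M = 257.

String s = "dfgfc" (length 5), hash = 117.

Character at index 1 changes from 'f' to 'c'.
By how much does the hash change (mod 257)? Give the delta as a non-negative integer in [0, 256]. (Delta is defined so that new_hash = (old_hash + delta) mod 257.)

Delta formula: (val(new) - val(old)) * B^(n-1-k) mod M
  val('c') - val('f') = 3 - 6 = -3
  B^(n-1-k) = 5^3 mod 257 = 125
  Delta = -3 * 125 mod 257 = 139

Answer: 139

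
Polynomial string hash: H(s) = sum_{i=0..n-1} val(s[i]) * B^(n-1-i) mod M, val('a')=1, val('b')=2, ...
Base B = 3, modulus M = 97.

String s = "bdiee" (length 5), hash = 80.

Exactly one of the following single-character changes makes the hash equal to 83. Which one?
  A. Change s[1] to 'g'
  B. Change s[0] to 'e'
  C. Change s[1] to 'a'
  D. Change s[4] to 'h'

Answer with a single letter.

Option A: s[1]='d'->'g', delta=(7-4)*3^3 mod 97 = 81, hash=80+81 mod 97 = 64
Option B: s[0]='b'->'e', delta=(5-2)*3^4 mod 97 = 49, hash=80+49 mod 97 = 32
Option C: s[1]='d'->'a', delta=(1-4)*3^3 mod 97 = 16, hash=80+16 mod 97 = 96
Option D: s[4]='e'->'h', delta=(8-5)*3^0 mod 97 = 3, hash=80+3 mod 97 = 83 <-- target

Answer: D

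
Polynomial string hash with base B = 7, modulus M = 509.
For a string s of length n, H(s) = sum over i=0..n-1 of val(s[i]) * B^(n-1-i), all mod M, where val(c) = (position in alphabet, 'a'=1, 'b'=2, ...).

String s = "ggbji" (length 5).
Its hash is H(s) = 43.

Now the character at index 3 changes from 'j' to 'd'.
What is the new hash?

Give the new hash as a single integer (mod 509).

val('j') = 10, val('d') = 4
Position k = 3, exponent = n-1-k = 1
B^1 mod M = 7^1 mod 509 = 7
Delta = (4 - 10) * 7 mod 509 = 467
New hash = (43 + 467) mod 509 = 1

Answer: 1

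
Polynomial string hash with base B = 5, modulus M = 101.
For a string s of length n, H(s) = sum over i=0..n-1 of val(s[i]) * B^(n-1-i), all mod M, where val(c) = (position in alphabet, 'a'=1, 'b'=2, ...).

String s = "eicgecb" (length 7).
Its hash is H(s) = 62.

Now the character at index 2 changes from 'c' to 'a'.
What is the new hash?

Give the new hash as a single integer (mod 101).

val('c') = 3, val('a') = 1
Position k = 2, exponent = n-1-k = 4
B^4 mod M = 5^4 mod 101 = 19
Delta = (1 - 3) * 19 mod 101 = 63
New hash = (62 + 63) mod 101 = 24

Answer: 24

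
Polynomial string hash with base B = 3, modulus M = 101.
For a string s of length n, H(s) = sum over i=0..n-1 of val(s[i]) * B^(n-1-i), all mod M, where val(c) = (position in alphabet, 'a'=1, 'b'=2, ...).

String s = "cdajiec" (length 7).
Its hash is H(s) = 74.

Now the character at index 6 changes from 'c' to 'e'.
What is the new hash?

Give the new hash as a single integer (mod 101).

val('c') = 3, val('e') = 5
Position k = 6, exponent = n-1-k = 0
B^0 mod M = 3^0 mod 101 = 1
Delta = (5 - 3) * 1 mod 101 = 2
New hash = (74 + 2) mod 101 = 76

Answer: 76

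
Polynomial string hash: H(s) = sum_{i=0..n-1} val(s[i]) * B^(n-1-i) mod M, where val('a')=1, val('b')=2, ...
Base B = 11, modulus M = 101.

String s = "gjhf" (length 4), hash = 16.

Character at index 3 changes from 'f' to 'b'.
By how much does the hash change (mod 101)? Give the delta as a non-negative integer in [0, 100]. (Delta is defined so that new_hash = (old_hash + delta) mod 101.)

Answer: 97

Derivation:
Delta formula: (val(new) - val(old)) * B^(n-1-k) mod M
  val('b') - val('f') = 2 - 6 = -4
  B^(n-1-k) = 11^0 mod 101 = 1
  Delta = -4 * 1 mod 101 = 97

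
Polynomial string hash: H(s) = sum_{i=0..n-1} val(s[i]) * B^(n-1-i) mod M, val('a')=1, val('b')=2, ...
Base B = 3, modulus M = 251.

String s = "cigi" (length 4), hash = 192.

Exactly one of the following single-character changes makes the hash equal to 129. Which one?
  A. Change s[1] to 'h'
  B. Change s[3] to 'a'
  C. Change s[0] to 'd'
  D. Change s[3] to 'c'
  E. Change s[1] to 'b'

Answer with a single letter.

Option A: s[1]='i'->'h', delta=(8-9)*3^2 mod 251 = 242, hash=192+242 mod 251 = 183
Option B: s[3]='i'->'a', delta=(1-9)*3^0 mod 251 = 243, hash=192+243 mod 251 = 184
Option C: s[0]='c'->'d', delta=(4-3)*3^3 mod 251 = 27, hash=192+27 mod 251 = 219
Option D: s[3]='i'->'c', delta=(3-9)*3^0 mod 251 = 245, hash=192+245 mod 251 = 186
Option E: s[1]='i'->'b', delta=(2-9)*3^2 mod 251 = 188, hash=192+188 mod 251 = 129 <-- target

Answer: E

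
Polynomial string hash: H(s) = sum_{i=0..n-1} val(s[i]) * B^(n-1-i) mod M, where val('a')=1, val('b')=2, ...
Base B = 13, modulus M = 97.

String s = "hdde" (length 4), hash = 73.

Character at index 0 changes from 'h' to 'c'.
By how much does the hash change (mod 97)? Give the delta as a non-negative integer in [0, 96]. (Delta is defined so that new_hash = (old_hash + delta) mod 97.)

Answer: 73

Derivation:
Delta formula: (val(new) - val(old)) * B^(n-1-k) mod M
  val('c') - val('h') = 3 - 8 = -5
  B^(n-1-k) = 13^3 mod 97 = 63
  Delta = -5 * 63 mod 97 = 73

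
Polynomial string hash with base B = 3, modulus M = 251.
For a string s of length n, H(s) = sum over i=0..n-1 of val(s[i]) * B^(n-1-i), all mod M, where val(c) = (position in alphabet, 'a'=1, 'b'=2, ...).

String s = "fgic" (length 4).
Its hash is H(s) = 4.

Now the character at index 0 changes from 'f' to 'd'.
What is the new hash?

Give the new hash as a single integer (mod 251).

val('f') = 6, val('d') = 4
Position k = 0, exponent = n-1-k = 3
B^3 mod M = 3^3 mod 251 = 27
Delta = (4 - 6) * 27 mod 251 = 197
New hash = (4 + 197) mod 251 = 201

Answer: 201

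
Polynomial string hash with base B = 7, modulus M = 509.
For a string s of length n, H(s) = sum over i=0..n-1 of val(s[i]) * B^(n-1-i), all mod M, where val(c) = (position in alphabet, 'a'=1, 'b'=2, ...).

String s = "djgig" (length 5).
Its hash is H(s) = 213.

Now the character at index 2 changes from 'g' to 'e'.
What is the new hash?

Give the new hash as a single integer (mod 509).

Answer: 115

Derivation:
val('g') = 7, val('e') = 5
Position k = 2, exponent = n-1-k = 2
B^2 mod M = 7^2 mod 509 = 49
Delta = (5 - 7) * 49 mod 509 = 411
New hash = (213 + 411) mod 509 = 115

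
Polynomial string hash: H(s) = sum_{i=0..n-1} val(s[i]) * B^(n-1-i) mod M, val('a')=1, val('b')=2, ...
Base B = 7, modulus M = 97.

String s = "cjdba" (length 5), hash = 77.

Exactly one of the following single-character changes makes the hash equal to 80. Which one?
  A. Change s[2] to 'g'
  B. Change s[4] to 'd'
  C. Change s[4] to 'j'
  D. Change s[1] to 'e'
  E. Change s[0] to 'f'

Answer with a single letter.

Answer: B

Derivation:
Option A: s[2]='d'->'g', delta=(7-4)*7^2 mod 97 = 50, hash=77+50 mod 97 = 30
Option B: s[4]='a'->'d', delta=(4-1)*7^0 mod 97 = 3, hash=77+3 mod 97 = 80 <-- target
Option C: s[4]='a'->'j', delta=(10-1)*7^0 mod 97 = 9, hash=77+9 mod 97 = 86
Option D: s[1]='j'->'e', delta=(5-10)*7^3 mod 97 = 31, hash=77+31 mod 97 = 11
Option E: s[0]='c'->'f', delta=(6-3)*7^4 mod 97 = 25, hash=77+25 mod 97 = 5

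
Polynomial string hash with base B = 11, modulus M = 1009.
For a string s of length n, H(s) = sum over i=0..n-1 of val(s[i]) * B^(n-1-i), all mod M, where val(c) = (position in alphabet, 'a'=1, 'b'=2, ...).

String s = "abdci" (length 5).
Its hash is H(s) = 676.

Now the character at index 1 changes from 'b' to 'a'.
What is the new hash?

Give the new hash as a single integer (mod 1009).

val('b') = 2, val('a') = 1
Position k = 1, exponent = n-1-k = 3
B^3 mod M = 11^3 mod 1009 = 322
Delta = (1 - 2) * 322 mod 1009 = 687
New hash = (676 + 687) mod 1009 = 354

Answer: 354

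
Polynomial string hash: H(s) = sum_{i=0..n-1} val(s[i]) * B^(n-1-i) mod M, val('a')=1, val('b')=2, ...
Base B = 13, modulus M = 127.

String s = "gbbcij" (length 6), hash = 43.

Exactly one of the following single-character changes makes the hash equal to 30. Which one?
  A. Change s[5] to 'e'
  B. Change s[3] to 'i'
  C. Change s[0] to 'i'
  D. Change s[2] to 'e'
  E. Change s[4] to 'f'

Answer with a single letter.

Answer: D

Derivation:
Option A: s[5]='j'->'e', delta=(5-10)*13^0 mod 127 = 122, hash=43+122 mod 127 = 38
Option B: s[3]='c'->'i', delta=(9-3)*13^2 mod 127 = 125, hash=43+125 mod 127 = 41
Option C: s[0]='g'->'i', delta=(9-7)*13^5 mod 127 = 17, hash=43+17 mod 127 = 60
Option D: s[2]='b'->'e', delta=(5-2)*13^3 mod 127 = 114, hash=43+114 mod 127 = 30 <-- target
Option E: s[4]='i'->'f', delta=(6-9)*13^1 mod 127 = 88, hash=43+88 mod 127 = 4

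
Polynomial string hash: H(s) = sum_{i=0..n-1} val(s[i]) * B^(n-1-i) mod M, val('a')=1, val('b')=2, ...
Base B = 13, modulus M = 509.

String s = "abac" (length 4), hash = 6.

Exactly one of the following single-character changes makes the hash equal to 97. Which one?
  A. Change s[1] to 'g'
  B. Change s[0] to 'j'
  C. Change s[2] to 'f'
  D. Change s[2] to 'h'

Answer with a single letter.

Option A: s[1]='b'->'g', delta=(7-2)*13^2 mod 509 = 336, hash=6+336 mod 509 = 342
Option B: s[0]='a'->'j', delta=(10-1)*13^3 mod 509 = 431, hash=6+431 mod 509 = 437
Option C: s[2]='a'->'f', delta=(6-1)*13^1 mod 509 = 65, hash=6+65 mod 509 = 71
Option D: s[2]='a'->'h', delta=(8-1)*13^1 mod 509 = 91, hash=6+91 mod 509 = 97 <-- target

Answer: D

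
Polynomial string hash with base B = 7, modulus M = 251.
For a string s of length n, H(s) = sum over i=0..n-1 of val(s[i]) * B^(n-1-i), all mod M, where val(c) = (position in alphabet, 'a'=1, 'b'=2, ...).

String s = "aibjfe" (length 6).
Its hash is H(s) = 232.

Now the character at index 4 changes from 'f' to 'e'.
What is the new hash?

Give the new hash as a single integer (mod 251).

val('f') = 6, val('e') = 5
Position k = 4, exponent = n-1-k = 1
B^1 mod M = 7^1 mod 251 = 7
Delta = (5 - 6) * 7 mod 251 = 244
New hash = (232 + 244) mod 251 = 225

Answer: 225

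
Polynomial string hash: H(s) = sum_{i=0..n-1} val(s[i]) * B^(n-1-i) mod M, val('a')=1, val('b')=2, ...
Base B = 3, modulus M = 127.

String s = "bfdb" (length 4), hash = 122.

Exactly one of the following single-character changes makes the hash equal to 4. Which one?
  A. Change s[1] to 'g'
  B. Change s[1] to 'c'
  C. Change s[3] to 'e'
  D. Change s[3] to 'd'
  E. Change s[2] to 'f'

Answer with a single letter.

Answer: A

Derivation:
Option A: s[1]='f'->'g', delta=(7-6)*3^2 mod 127 = 9, hash=122+9 mod 127 = 4 <-- target
Option B: s[1]='f'->'c', delta=(3-6)*3^2 mod 127 = 100, hash=122+100 mod 127 = 95
Option C: s[3]='b'->'e', delta=(5-2)*3^0 mod 127 = 3, hash=122+3 mod 127 = 125
Option D: s[3]='b'->'d', delta=(4-2)*3^0 mod 127 = 2, hash=122+2 mod 127 = 124
Option E: s[2]='d'->'f', delta=(6-4)*3^1 mod 127 = 6, hash=122+6 mod 127 = 1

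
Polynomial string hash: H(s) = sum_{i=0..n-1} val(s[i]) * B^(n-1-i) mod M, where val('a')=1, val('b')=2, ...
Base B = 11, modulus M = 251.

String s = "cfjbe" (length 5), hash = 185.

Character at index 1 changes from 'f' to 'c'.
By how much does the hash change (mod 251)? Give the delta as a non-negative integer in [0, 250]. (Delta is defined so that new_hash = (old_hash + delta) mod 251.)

Answer: 23

Derivation:
Delta formula: (val(new) - val(old)) * B^(n-1-k) mod M
  val('c') - val('f') = 3 - 6 = -3
  B^(n-1-k) = 11^3 mod 251 = 76
  Delta = -3 * 76 mod 251 = 23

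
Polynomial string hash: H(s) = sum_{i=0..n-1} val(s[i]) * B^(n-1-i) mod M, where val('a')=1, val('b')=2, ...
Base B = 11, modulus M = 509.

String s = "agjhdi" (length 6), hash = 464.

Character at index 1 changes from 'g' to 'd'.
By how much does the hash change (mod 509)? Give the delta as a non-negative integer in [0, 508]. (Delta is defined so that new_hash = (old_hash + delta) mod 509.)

Delta formula: (val(new) - val(old)) * B^(n-1-k) mod M
  val('d') - val('g') = 4 - 7 = -3
  B^(n-1-k) = 11^4 mod 509 = 389
  Delta = -3 * 389 mod 509 = 360

Answer: 360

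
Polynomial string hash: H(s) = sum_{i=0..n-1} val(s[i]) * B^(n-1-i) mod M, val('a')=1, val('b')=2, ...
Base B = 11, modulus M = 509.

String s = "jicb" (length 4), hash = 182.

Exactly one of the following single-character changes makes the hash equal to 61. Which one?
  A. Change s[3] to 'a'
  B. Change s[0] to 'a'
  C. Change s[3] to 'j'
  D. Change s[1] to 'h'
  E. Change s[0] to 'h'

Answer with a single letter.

Option A: s[3]='b'->'a', delta=(1-2)*11^0 mod 509 = 508, hash=182+508 mod 509 = 181
Option B: s[0]='j'->'a', delta=(1-10)*11^3 mod 509 = 237, hash=182+237 mod 509 = 419
Option C: s[3]='b'->'j', delta=(10-2)*11^0 mod 509 = 8, hash=182+8 mod 509 = 190
Option D: s[1]='i'->'h', delta=(8-9)*11^2 mod 509 = 388, hash=182+388 mod 509 = 61 <-- target
Option E: s[0]='j'->'h', delta=(8-10)*11^3 mod 509 = 392, hash=182+392 mod 509 = 65

Answer: D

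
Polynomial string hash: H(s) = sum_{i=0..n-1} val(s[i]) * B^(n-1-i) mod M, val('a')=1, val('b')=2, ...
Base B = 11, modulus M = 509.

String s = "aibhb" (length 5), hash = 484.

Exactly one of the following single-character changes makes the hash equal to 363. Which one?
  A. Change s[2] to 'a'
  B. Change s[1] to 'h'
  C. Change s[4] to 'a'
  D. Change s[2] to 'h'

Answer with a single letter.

Answer: A

Derivation:
Option A: s[2]='b'->'a', delta=(1-2)*11^2 mod 509 = 388, hash=484+388 mod 509 = 363 <-- target
Option B: s[1]='i'->'h', delta=(8-9)*11^3 mod 509 = 196, hash=484+196 mod 509 = 171
Option C: s[4]='b'->'a', delta=(1-2)*11^0 mod 509 = 508, hash=484+508 mod 509 = 483
Option D: s[2]='b'->'h', delta=(8-2)*11^2 mod 509 = 217, hash=484+217 mod 509 = 192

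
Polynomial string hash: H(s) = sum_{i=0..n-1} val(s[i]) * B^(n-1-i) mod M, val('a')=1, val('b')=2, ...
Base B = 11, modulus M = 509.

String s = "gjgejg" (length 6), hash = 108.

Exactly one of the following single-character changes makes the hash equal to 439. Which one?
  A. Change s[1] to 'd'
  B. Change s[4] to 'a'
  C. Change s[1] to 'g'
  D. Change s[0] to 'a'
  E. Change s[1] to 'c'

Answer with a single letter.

Option A: s[1]='j'->'d', delta=(4-10)*11^4 mod 509 = 211, hash=108+211 mod 509 = 319
Option B: s[4]='j'->'a', delta=(1-10)*11^1 mod 509 = 410, hash=108+410 mod 509 = 9
Option C: s[1]='j'->'g', delta=(7-10)*11^4 mod 509 = 360, hash=108+360 mod 509 = 468
Option D: s[0]='g'->'a', delta=(1-7)*11^5 mod 509 = 285, hash=108+285 mod 509 = 393
Option E: s[1]='j'->'c', delta=(3-10)*11^4 mod 509 = 331, hash=108+331 mod 509 = 439 <-- target

Answer: E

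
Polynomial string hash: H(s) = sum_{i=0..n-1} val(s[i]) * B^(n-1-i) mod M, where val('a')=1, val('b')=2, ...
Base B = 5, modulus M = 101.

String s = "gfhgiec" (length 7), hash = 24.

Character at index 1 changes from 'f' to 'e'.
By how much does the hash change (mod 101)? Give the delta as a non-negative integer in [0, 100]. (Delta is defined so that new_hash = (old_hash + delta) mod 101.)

Answer: 6

Derivation:
Delta formula: (val(new) - val(old)) * B^(n-1-k) mod M
  val('e') - val('f') = 5 - 6 = -1
  B^(n-1-k) = 5^5 mod 101 = 95
  Delta = -1 * 95 mod 101 = 6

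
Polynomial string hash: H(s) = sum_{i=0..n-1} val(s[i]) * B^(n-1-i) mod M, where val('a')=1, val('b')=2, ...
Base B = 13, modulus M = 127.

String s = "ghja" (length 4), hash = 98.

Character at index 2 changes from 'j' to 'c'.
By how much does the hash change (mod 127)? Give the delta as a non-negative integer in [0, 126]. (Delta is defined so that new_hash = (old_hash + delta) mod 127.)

Answer: 36

Derivation:
Delta formula: (val(new) - val(old)) * B^(n-1-k) mod M
  val('c') - val('j') = 3 - 10 = -7
  B^(n-1-k) = 13^1 mod 127 = 13
  Delta = -7 * 13 mod 127 = 36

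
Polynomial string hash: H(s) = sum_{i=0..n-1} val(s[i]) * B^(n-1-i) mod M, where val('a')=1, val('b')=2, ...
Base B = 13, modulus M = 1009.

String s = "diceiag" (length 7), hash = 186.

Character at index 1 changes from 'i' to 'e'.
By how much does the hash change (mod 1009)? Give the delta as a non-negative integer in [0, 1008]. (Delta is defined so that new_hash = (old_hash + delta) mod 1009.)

Answer: 76

Derivation:
Delta formula: (val(new) - val(old)) * B^(n-1-k) mod M
  val('e') - val('i') = 5 - 9 = -4
  B^(n-1-k) = 13^5 mod 1009 = 990
  Delta = -4 * 990 mod 1009 = 76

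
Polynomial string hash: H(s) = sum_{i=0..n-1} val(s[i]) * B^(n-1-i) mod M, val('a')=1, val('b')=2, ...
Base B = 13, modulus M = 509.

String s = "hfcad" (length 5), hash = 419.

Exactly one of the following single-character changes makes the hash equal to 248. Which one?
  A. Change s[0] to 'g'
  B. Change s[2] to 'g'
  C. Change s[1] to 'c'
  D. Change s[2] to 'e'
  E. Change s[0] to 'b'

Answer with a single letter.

Option A: s[0]='h'->'g', delta=(7-8)*13^4 mod 509 = 452, hash=419+452 mod 509 = 362
Option B: s[2]='c'->'g', delta=(7-3)*13^2 mod 509 = 167, hash=419+167 mod 509 = 77
Option C: s[1]='f'->'c', delta=(3-6)*13^3 mod 509 = 26, hash=419+26 mod 509 = 445
Option D: s[2]='c'->'e', delta=(5-3)*13^2 mod 509 = 338, hash=419+338 mod 509 = 248 <-- target
Option E: s[0]='h'->'b', delta=(2-8)*13^4 mod 509 = 167, hash=419+167 mod 509 = 77

Answer: D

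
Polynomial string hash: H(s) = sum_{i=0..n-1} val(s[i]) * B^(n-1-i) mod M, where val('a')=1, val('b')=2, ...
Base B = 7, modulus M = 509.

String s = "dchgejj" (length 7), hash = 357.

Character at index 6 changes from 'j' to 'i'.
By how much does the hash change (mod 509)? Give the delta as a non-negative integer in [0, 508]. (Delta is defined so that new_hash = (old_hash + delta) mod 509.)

Answer: 508

Derivation:
Delta formula: (val(new) - val(old)) * B^(n-1-k) mod M
  val('i') - val('j') = 9 - 10 = -1
  B^(n-1-k) = 7^0 mod 509 = 1
  Delta = -1 * 1 mod 509 = 508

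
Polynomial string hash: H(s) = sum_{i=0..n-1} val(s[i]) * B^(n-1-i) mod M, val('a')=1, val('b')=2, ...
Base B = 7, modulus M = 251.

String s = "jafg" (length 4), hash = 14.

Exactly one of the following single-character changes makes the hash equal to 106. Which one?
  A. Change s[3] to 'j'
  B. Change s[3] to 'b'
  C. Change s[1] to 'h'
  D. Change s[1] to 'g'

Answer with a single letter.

Answer: C

Derivation:
Option A: s[3]='g'->'j', delta=(10-7)*7^0 mod 251 = 3, hash=14+3 mod 251 = 17
Option B: s[3]='g'->'b', delta=(2-7)*7^0 mod 251 = 246, hash=14+246 mod 251 = 9
Option C: s[1]='a'->'h', delta=(8-1)*7^2 mod 251 = 92, hash=14+92 mod 251 = 106 <-- target
Option D: s[1]='a'->'g', delta=(7-1)*7^2 mod 251 = 43, hash=14+43 mod 251 = 57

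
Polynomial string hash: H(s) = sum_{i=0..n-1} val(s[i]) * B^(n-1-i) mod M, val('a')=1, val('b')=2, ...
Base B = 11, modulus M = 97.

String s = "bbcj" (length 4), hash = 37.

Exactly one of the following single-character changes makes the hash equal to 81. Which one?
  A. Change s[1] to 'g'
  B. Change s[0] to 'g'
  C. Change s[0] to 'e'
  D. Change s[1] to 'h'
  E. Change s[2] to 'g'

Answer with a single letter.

Option A: s[1]='b'->'g', delta=(7-2)*11^2 mod 97 = 23, hash=37+23 mod 97 = 60
Option B: s[0]='b'->'g', delta=(7-2)*11^3 mod 97 = 59, hash=37+59 mod 97 = 96
Option C: s[0]='b'->'e', delta=(5-2)*11^3 mod 97 = 16, hash=37+16 mod 97 = 53
Option D: s[1]='b'->'h', delta=(8-2)*11^2 mod 97 = 47, hash=37+47 mod 97 = 84
Option E: s[2]='c'->'g', delta=(7-3)*11^1 mod 97 = 44, hash=37+44 mod 97 = 81 <-- target

Answer: E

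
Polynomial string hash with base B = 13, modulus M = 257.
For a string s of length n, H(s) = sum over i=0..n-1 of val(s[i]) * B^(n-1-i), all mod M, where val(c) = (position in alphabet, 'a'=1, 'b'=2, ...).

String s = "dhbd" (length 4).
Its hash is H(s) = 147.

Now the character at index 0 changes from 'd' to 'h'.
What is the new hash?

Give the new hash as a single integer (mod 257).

val('d') = 4, val('h') = 8
Position k = 0, exponent = n-1-k = 3
B^3 mod M = 13^3 mod 257 = 141
Delta = (8 - 4) * 141 mod 257 = 50
New hash = (147 + 50) mod 257 = 197

Answer: 197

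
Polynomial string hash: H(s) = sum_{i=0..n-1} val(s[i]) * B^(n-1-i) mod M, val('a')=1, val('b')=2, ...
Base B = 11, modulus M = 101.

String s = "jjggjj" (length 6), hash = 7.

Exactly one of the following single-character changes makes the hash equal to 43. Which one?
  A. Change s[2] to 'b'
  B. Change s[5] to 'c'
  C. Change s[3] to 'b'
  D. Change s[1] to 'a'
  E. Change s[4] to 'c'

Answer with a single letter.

Answer: D

Derivation:
Option A: s[2]='g'->'b', delta=(2-7)*11^3 mod 101 = 11, hash=7+11 mod 101 = 18
Option B: s[5]='j'->'c', delta=(3-10)*11^0 mod 101 = 94, hash=7+94 mod 101 = 0
Option C: s[3]='g'->'b', delta=(2-7)*11^2 mod 101 = 1, hash=7+1 mod 101 = 8
Option D: s[1]='j'->'a', delta=(1-10)*11^4 mod 101 = 36, hash=7+36 mod 101 = 43 <-- target
Option E: s[4]='j'->'c', delta=(3-10)*11^1 mod 101 = 24, hash=7+24 mod 101 = 31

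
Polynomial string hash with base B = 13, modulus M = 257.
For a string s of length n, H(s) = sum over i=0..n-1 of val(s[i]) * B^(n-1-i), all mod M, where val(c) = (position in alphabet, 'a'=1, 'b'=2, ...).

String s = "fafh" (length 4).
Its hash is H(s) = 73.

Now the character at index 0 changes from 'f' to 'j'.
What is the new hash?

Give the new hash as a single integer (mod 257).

Answer: 123

Derivation:
val('f') = 6, val('j') = 10
Position k = 0, exponent = n-1-k = 3
B^3 mod M = 13^3 mod 257 = 141
Delta = (10 - 6) * 141 mod 257 = 50
New hash = (73 + 50) mod 257 = 123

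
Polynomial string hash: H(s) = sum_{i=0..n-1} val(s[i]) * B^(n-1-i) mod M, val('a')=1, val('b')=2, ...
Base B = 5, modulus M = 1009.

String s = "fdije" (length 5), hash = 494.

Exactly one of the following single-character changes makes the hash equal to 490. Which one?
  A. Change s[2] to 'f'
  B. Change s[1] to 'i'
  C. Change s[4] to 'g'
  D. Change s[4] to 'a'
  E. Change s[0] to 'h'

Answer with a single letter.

Answer: D

Derivation:
Option A: s[2]='i'->'f', delta=(6-9)*5^2 mod 1009 = 934, hash=494+934 mod 1009 = 419
Option B: s[1]='d'->'i', delta=(9-4)*5^3 mod 1009 = 625, hash=494+625 mod 1009 = 110
Option C: s[4]='e'->'g', delta=(7-5)*5^0 mod 1009 = 2, hash=494+2 mod 1009 = 496
Option D: s[4]='e'->'a', delta=(1-5)*5^0 mod 1009 = 1005, hash=494+1005 mod 1009 = 490 <-- target
Option E: s[0]='f'->'h', delta=(8-6)*5^4 mod 1009 = 241, hash=494+241 mod 1009 = 735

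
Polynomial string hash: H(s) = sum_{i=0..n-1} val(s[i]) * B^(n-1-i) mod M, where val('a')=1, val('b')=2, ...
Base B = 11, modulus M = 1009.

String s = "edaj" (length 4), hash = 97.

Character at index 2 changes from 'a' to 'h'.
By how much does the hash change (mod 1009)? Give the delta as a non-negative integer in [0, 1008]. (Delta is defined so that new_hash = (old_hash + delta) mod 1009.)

Answer: 77

Derivation:
Delta formula: (val(new) - val(old)) * B^(n-1-k) mod M
  val('h') - val('a') = 8 - 1 = 7
  B^(n-1-k) = 11^1 mod 1009 = 11
  Delta = 7 * 11 mod 1009 = 77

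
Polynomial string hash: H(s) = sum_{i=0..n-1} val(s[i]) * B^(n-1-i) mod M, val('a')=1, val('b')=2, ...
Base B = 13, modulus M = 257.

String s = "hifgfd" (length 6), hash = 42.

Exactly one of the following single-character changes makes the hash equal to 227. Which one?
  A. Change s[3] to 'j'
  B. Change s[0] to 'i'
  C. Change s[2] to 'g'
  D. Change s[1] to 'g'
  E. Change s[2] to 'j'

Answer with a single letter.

Option A: s[3]='g'->'j', delta=(10-7)*13^2 mod 257 = 250, hash=42+250 mod 257 = 35
Option B: s[0]='h'->'i', delta=(9-8)*13^5 mod 257 = 185, hash=42+185 mod 257 = 227 <-- target
Option C: s[2]='f'->'g', delta=(7-6)*13^3 mod 257 = 141, hash=42+141 mod 257 = 183
Option D: s[1]='i'->'g', delta=(7-9)*13^4 mod 257 = 189, hash=42+189 mod 257 = 231
Option E: s[2]='f'->'j', delta=(10-6)*13^3 mod 257 = 50, hash=42+50 mod 257 = 92

Answer: B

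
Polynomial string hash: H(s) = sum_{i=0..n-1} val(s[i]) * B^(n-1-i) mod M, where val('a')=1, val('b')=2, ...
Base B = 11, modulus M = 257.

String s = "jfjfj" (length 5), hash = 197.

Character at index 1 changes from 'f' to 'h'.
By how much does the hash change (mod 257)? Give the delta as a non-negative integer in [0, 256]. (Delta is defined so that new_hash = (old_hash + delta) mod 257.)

Delta formula: (val(new) - val(old)) * B^(n-1-k) mod M
  val('h') - val('f') = 8 - 6 = 2
  B^(n-1-k) = 11^3 mod 257 = 46
  Delta = 2 * 46 mod 257 = 92

Answer: 92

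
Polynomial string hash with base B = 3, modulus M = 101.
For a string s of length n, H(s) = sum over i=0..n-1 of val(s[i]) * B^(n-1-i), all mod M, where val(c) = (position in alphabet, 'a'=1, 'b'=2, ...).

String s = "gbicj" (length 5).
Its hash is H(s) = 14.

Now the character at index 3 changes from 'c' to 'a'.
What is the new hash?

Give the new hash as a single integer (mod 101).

Answer: 8

Derivation:
val('c') = 3, val('a') = 1
Position k = 3, exponent = n-1-k = 1
B^1 mod M = 3^1 mod 101 = 3
Delta = (1 - 3) * 3 mod 101 = 95
New hash = (14 + 95) mod 101 = 8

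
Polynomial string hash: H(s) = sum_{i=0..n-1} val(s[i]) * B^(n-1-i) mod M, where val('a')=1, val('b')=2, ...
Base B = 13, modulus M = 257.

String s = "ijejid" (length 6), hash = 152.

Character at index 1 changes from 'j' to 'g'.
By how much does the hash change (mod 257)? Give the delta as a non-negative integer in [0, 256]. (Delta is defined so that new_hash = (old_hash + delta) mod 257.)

Delta formula: (val(new) - val(old)) * B^(n-1-k) mod M
  val('g') - val('j') = 7 - 10 = -3
  B^(n-1-k) = 13^4 mod 257 = 34
  Delta = -3 * 34 mod 257 = 155

Answer: 155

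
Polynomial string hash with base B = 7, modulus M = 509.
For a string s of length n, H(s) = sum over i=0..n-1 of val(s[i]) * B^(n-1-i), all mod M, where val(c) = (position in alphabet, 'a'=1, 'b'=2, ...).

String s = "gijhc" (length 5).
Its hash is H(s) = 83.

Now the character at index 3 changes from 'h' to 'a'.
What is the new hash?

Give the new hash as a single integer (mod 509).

Answer: 34

Derivation:
val('h') = 8, val('a') = 1
Position k = 3, exponent = n-1-k = 1
B^1 mod M = 7^1 mod 509 = 7
Delta = (1 - 8) * 7 mod 509 = 460
New hash = (83 + 460) mod 509 = 34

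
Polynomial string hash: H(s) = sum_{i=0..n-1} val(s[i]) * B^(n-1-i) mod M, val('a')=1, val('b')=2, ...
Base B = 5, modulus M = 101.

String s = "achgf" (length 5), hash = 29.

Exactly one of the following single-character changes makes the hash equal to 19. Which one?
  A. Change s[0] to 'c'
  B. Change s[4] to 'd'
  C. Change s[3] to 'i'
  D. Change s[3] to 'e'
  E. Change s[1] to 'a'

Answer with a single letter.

Option A: s[0]='a'->'c', delta=(3-1)*5^4 mod 101 = 38, hash=29+38 mod 101 = 67
Option B: s[4]='f'->'d', delta=(4-6)*5^0 mod 101 = 99, hash=29+99 mod 101 = 27
Option C: s[3]='g'->'i', delta=(9-7)*5^1 mod 101 = 10, hash=29+10 mod 101 = 39
Option D: s[3]='g'->'e', delta=(5-7)*5^1 mod 101 = 91, hash=29+91 mod 101 = 19 <-- target
Option E: s[1]='c'->'a', delta=(1-3)*5^3 mod 101 = 53, hash=29+53 mod 101 = 82

Answer: D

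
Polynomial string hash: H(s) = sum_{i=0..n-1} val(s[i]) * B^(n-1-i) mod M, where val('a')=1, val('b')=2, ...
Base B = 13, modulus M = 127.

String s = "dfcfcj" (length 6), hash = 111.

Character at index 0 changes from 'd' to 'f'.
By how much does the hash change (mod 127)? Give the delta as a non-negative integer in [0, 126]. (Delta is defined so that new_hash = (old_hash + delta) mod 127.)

Answer: 17

Derivation:
Delta formula: (val(new) - val(old)) * B^(n-1-k) mod M
  val('f') - val('d') = 6 - 4 = 2
  B^(n-1-k) = 13^5 mod 127 = 72
  Delta = 2 * 72 mod 127 = 17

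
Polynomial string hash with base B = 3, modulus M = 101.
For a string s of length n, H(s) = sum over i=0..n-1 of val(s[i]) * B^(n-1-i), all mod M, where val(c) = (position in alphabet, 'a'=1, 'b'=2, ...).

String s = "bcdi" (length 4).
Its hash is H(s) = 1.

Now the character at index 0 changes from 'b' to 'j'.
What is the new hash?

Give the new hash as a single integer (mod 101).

Answer: 15

Derivation:
val('b') = 2, val('j') = 10
Position k = 0, exponent = n-1-k = 3
B^3 mod M = 3^3 mod 101 = 27
Delta = (10 - 2) * 27 mod 101 = 14
New hash = (1 + 14) mod 101 = 15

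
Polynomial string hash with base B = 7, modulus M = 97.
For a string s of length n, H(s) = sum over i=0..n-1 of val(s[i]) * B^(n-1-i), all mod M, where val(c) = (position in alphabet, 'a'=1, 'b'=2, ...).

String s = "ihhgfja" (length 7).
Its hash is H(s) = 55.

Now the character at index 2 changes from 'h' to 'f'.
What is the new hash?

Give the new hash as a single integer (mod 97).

Answer: 6

Derivation:
val('h') = 8, val('f') = 6
Position k = 2, exponent = n-1-k = 4
B^4 mod M = 7^4 mod 97 = 73
Delta = (6 - 8) * 73 mod 97 = 48
New hash = (55 + 48) mod 97 = 6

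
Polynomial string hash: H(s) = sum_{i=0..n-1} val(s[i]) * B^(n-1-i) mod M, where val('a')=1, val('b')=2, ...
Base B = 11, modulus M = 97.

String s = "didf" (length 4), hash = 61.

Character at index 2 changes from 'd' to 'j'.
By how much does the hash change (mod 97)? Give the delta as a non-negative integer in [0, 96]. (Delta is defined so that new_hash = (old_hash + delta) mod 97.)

Answer: 66

Derivation:
Delta formula: (val(new) - val(old)) * B^(n-1-k) mod M
  val('j') - val('d') = 10 - 4 = 6
  B^(n-1-k) = 11^1 mod 97 = 11
  Delta = 6 * 11 mod 97 = 66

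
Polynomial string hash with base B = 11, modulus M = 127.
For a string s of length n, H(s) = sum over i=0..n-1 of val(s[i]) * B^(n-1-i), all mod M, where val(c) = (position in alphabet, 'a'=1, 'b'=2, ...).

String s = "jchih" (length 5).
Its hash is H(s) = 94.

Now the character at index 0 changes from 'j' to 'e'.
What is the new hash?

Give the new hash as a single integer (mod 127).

val('j') = 10, val('e') = 5
Position k = 0, exponent = n-1-k = 4
B^4 mod M = 11^4 mod 127 = 36
Delta = (5 - 10) * 36 mod 127 = 74
New hash = (94 + 74) mod 127 = 41

Answer: 41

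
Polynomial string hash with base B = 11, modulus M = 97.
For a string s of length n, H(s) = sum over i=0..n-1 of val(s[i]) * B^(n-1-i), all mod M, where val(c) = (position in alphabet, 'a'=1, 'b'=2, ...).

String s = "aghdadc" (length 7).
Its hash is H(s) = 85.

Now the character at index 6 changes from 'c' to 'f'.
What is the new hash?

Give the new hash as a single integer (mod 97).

Answer: 88

Derivation:
val('c') = 3, val('f') = 6
Position k = 6, exponent = n-1-k = 0
B^0 mod M = 11^0 mod 97 = 1
Delta = (6 - 3) * 1 mod 97 = 3
New hash = (85 + 3) mod 97 = 88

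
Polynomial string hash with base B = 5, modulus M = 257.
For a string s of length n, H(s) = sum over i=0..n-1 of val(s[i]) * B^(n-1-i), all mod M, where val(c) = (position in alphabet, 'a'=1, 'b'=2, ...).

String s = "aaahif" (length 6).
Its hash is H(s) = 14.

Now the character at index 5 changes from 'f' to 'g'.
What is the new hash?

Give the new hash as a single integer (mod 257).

val('f') = 6, val('g') = 7
Position k = 5, exponent = n-1-k = 0
B^0 mod M = 5^0 mod 257 = 1
Delta = (7 - 6) * 1 mod 257 = 1
New hash = (14 + 1) mod 257 = 15

Answer: 15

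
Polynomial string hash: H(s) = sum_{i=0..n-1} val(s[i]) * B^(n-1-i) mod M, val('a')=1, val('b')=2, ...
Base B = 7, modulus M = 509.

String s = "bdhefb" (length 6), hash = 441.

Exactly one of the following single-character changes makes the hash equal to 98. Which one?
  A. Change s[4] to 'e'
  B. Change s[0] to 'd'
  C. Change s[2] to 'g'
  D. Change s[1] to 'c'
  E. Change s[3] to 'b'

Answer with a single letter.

Option A: s[4]='f'->'e', delta=(5-6)*7^1 mod 509 = 502, hash=441+502 mod 509 = 434
Option B: s[0]='b'->'d', delta=(4-2)*7^5 mod 509 = 20, hash=441+20 mod 509 = 461
Option C: s[2]='h'->'g', delta=(7-8)*7^3 mod 509 = 166, hash=441+166 mod 509 = 98 <-- target
Option D: s[1]='d'->'c', delta=(3-4)*7^4 mod 509 = 144, hash=441+144 mod 509 = 76
Option E: s[3]='e'->'b', delta=(2-5)*7^2 mod 509 = 362, hash=441+362 mod 509 = 294

Answer: C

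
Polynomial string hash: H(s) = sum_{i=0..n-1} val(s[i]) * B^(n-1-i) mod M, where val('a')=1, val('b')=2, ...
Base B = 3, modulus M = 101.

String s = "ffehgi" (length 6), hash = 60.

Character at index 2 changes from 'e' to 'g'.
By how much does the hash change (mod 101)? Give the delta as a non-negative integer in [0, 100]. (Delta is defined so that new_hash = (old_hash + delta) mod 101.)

Delta formula: (val(new) - val(old)) * B^(n-1-k) mod M
  val('g') - val('e') = 7 - 5 = 2
  B^(n-1-k) = 3^3 mod 101 = 27
  Delta = 2 * 27 mod 101 = 54

Answer: 54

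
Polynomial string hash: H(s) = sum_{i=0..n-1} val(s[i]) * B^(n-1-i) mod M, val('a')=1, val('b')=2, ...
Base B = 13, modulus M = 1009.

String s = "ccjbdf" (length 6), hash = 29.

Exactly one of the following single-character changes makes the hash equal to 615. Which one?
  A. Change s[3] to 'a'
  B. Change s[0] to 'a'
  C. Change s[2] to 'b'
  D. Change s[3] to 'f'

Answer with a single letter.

Option A: s[3]='b'->'a', delta=(1-2)*13^2 mod 1009 = 840, hash=29+840 mod 1009 = 869
Option B: s[0]='c'->'a', delta=(1-3)*13^5 mod 1009 = 38, hash=29+38 mod 1009 = 67
Option C: s[2]='j'->'b', delta=(2-10)*13^3 mod 1009 = 586, hash=29+586 mod 1009 = 615 <-- target
Option D: s[3]='b'->'f', delta=(6-2)*13^2 mod 1009 = 676, hash=29+676 mod 1009 = 705

Answer: C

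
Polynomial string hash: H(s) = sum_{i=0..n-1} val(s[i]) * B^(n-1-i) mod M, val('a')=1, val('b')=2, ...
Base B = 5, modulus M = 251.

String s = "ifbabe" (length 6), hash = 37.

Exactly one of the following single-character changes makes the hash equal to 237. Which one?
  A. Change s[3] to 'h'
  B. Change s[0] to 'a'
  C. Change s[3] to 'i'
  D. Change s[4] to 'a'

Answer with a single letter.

Option A: s[3]='a'->'h', delta=(8-1)*5^2 mod 251 = 175, hash=37+175 mod 251 = 212
Option B: s[0]='i'->'a', delta=(1-9)*5^5 mod 251 = 100, hash=37+100 mod 251 = 137
Option C: s[3]='a'->'i', delta=(9-1)*5^2 mod 251 = 200, hash=37+200 mod 251 = 237 <-- target
Option D: s[4]='b'->'a', delta=(1-2)*5^1 mod 251 = 246, hash=37+246 mod 251 = 32

Answer: C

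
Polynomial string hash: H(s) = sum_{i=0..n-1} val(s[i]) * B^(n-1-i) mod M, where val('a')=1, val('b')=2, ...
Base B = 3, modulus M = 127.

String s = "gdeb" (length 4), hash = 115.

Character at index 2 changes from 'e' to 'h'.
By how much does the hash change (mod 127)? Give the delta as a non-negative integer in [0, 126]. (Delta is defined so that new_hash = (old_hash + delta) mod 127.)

Answer: 9

Derivation:
Delta formula: (val(new) - val(old)) * B^(n-1-k) mod M
  val('h') - val('e') = 8 - 5 = 3
  B^(n-1-k) = 3^1 mod 127 = 3
  Delta = 3 * 3 mod 127 = 9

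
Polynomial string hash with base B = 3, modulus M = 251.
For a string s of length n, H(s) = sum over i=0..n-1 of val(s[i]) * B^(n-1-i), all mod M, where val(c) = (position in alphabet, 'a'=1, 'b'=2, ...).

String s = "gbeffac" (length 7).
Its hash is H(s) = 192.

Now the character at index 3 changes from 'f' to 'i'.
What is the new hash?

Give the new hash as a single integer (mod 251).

val('f') = 6, val('i') = 9
Position k = 3, exponent = n-1-k = 3
B^3 mod M = 3^3 mod 251 = 27
Delta = (9 - 6) * 27 mod 251 = 81
New hash = (192 + 81) mod 251 = 22

Answer: 22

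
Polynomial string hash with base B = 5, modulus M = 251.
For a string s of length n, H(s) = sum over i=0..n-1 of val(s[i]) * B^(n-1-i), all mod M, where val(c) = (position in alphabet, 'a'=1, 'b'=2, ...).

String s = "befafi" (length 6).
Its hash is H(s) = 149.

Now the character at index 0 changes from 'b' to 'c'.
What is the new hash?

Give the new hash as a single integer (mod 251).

Answer: 11

Derivation:
val('b') = 2, val('c') = 3
Position k = 0, exponent = n-1-k = 5
B^5 mod M = 5^5 mod 251 = 113
Delta = (3 - 2) * 113 mod 251 = 113
New hash = (149 + 113) mod 251 = 11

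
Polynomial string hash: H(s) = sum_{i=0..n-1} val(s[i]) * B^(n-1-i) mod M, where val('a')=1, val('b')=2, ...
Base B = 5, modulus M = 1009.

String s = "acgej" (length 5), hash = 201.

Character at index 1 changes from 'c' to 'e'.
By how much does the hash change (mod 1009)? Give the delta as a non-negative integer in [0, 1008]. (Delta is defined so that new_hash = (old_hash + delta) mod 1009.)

Delta formula: (val(new) - val(old)) * B^(n-1-k) mod M
  val('e') - val('c') = 5 - 3 = 2
  B^(n-1-k) = 5^3 mod 1009 = 125
  Delta = 2 * 125 mod 1009 = 250

Answer: 250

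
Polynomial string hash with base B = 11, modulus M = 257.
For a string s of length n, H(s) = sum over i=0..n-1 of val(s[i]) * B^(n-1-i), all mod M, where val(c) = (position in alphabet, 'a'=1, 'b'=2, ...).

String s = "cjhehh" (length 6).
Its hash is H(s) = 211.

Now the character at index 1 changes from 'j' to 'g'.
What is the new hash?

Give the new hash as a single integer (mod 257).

Answer: 235

Derivation:
val('j') = 10, val('g') = 7
Position k = 1, exponent = n-1-k = 4
B^4 mod M = 11^4 mod 257 = 249
Delta = (7 - 10) * 249 mod 257 = 24
New hash = (211 + 24) mod 257 = 235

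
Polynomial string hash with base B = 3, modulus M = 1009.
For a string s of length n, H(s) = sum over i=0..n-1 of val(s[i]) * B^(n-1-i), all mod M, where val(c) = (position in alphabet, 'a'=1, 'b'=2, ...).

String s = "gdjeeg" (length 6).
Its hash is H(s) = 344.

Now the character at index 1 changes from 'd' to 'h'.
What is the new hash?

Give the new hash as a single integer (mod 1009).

val('d') = 4, val('h') = 8
Position k = 1, exponent = n-1-k = 4
B^4 mod M = 3^4 mod 1009 = 81
Delta = (8 - 4) * 81 mod 1009 = 324
New hash = (344 + 324) mod 1009 = 668

Answer: 668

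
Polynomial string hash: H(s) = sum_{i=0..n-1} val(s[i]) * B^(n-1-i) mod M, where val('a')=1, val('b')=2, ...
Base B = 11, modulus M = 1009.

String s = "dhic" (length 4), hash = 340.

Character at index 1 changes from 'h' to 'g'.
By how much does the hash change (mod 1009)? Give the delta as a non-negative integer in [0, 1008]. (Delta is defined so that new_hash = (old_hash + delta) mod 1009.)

Answer: 888

Derivation:
Delta formula: (val(new) - val(old)) * B^(n-1-k) mod M
  val('g') - val('h') = 7 - 8 = -1
  B^(n-1-k) = 11^2 mod 1009 = 121
  Delta = -1 * 121 mod 1009 = 888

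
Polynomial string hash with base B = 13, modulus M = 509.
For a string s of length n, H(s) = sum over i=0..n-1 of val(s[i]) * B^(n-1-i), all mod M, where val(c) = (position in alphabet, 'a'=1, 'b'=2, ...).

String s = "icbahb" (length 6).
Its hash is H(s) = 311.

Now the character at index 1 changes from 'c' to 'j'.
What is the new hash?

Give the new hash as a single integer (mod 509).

Answer: 201

Derivation:
val('c') = 3, val('j') = 10
Position k = 1, exponent = n-1-k = 4
B^4 mod M = 13^4 mod 509 = 57
Delta = (10 - 3) * 57 mod 509 = 399
New hash = (311 + 399) mod 509 = 201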